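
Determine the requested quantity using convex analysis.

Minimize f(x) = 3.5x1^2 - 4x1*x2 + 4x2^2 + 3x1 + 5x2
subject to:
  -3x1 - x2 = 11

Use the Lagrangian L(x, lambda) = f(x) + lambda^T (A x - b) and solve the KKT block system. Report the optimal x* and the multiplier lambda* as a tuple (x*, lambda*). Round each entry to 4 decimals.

Form the Lagrangian:
  L(x, lambda) = (1/2) x^T Q x + c^T x + lambda^T (A x - b)
Stationarity (grad_x L = 0): Q x + c + A^T lambda = 0.
Primal feasibility: A x = b.

This gives the KKT block system:
  [ Q   A^T ] [ x     ]   [-c ]
  [ A    0  ] [ lambda ] = [ b ]

Solving the linear system:
  x*      = (-2.8738, -2.3786)
  lambda* = (-2.534)
  f(x*)   = 3.6796

x* = (-2.8738, -2.3786), lambda* = (-2.534)


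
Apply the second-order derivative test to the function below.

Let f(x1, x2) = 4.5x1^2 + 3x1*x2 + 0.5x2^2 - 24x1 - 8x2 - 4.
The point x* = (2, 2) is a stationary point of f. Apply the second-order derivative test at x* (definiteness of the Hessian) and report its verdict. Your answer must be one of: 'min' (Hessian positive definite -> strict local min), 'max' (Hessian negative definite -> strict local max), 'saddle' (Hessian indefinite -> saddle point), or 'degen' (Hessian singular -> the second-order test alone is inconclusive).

Compute the Hessian H = grad^2 f:
  H = [[9, 3], [3, 1]]
Verify stationarity: grad f(x*) = H x* + g = (0, 0).
Eigenvalues of H: 0, 10.
H has a zero eigenvalue (singular; positive semidefinite but not definite), so H is neither positive definite, negative definite, nor indefinite. The second-order test alone is inconclusive -> degen.
(Indeed, f is constant along the null direction of H through x*, so x* is not a strict local extremum.)

degen


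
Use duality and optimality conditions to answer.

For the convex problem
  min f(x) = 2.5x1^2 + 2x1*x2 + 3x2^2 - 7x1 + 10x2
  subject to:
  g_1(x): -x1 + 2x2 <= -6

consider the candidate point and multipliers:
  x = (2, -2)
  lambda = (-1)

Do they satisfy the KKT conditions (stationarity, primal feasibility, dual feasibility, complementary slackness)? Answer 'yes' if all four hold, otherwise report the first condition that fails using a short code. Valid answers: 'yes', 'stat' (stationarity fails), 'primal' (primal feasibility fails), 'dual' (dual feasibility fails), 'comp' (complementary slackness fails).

Gradient of f: grad f(x) = Q x + c = (-1, 2)
Constraint values g_i(x) = a_i^T x - b_i:
  g_1((2, -2)) = 0
Stationarity residual: grad f(x) + sum_i lambda_i a_i = (0, 0)
  -> stationarity OK
Primal feasibility (all g_i <= 0): OK
Dual feasibility (all lambda_i >= 0): FAILS
Complementary slackness (lambda_i * g_i(x) = 0 for all i): OK

Verdict: the first failing condition is dual_feasibility -> dual.

dual


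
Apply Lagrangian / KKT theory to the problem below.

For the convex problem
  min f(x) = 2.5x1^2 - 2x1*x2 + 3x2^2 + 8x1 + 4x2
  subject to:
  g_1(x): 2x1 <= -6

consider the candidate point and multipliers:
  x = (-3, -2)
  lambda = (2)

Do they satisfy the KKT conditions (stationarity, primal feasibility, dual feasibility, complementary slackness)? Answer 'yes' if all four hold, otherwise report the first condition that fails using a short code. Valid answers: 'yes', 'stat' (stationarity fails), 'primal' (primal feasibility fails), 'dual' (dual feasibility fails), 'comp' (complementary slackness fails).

Gradient of f: grad f(x) = Q x + c = (-3, -2)
Constraint values g_i(x) = a_i^T x - b_i:
  g_1((-3, -2)) = 0
Stationarity residual: grad f(x) + sum_i lambda_i a_i = (1, -2)
  -> stationarity FAILS
Primal feasibility (all g_i <= 0): OK
Dual feasibility (all lambda_i >= 0): OK
Complementary slackness (lambda_i * g_i(x) = 0 for all i): OK

Verdict: the first failing condition is stationarity -> stat.

stat


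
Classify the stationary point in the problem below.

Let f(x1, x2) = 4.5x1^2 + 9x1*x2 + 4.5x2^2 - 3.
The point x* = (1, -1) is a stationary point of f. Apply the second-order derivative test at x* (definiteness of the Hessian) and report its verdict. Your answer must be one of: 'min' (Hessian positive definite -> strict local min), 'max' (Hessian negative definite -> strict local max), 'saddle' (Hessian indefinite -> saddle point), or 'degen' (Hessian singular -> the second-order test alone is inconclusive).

Compute the Hessian H = grad^2 f:
  H = [[9, 9], [9, 9]]
Verify stationarity: grad f(x*) = H x* + g = (0, 0).
Eigenvalues of H: 0, 18.
H has a zero eigenvalue (singular; positive semidefinite but not definite), so H is neither positive definite, negative definite, nor indefinite. The second-order test alone is inconclusive -> degen.
(Indeed, f is constant along the null direction of H through x*, so x* is not a strict local extremum.)

degen


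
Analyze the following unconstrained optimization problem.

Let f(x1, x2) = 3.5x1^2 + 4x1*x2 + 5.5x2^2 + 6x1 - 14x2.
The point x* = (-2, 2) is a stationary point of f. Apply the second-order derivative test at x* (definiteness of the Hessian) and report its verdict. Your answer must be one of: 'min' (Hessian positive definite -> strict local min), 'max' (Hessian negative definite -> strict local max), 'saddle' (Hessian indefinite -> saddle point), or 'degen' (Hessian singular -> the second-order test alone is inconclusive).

Compute the Hessian H = grad^2 f:
  H = [[7, 4], [4, 11]]
Verify stationarity: grad f(x*) = H x* + g = (0, 0).
Eigenvalues of H: 4.5279, 13.4721.
Both eigenvalues > 0, so H is positive definite -> x* is a strict local min.

min


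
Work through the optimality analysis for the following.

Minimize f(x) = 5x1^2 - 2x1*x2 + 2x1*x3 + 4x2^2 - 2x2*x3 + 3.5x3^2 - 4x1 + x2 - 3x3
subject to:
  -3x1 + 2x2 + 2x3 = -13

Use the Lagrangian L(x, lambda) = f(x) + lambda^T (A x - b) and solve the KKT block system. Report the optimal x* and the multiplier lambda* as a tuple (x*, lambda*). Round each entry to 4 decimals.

Form the Lagrangian:
  L(x, lambda) = (1/2) x^T Q x + c^T x + lambda^T (A x - b)
Stationarity (grad_x L = 0): Q x + c + A^T lambda = 0.
Primal feasibility: A x = b.

This gives the KKT block system:
  [ Q   A^T ] [ x     ]   [-c ]
  [ A    0  ] [ lambda ] = [ b ]

Solving the linear system:
  x*      = (2.0589, -1.3931, -2.0185)
  lambda* = (5.1128)
  f(x*)   = 31.4465

x* = (2.0589, -1.3931, -2.0185), lambda* = (5.1128)


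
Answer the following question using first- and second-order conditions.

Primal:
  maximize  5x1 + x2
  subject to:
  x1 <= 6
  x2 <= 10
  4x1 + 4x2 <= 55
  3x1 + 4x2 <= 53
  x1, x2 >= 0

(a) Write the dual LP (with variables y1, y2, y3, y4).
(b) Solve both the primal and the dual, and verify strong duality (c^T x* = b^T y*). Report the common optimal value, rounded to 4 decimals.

The standard primal-dual pair for 'max c^T x s.t. A x <= b, x >= 0' is:
  Dual:  min b^T y  s.t.  A^T y >= c,  y >= 0.

So the dual LP is:
  minimize  6y1 + 10y2 + 55y3 + 53y4
  subject to:
    y1 + 4y3 + 3y4 >= 5
    y2 + 4y3 + 4y4 >= 1
    y1, y2, y3, y4 >= 0

Solving the primal: x* = (6, 7.75).
  primal value c^T x* = 37.75.
Solving the dual: y* = (4, 0, 0.25, 0).
  dual value b^T y* = 37.75.
Strong duality: c^T x* = b^T y*. Confirmed.

37.75


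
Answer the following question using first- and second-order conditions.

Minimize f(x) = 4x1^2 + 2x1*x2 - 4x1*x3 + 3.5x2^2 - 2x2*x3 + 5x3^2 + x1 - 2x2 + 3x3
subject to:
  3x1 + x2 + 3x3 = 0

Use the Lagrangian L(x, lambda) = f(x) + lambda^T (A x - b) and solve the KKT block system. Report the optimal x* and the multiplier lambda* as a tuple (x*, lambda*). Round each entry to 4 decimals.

Form the Lagrangian:
  L(x, lambda) = (1/2) x^T Q x + c^T x + lambda^T (A x - b)
Stationarity (grad_x L = 0): Q x + c + A^T lambda = 0.
Primal feasibility: A x = b.

This gives the KKT block system:
  [ Q   A^T ] [ x     ]   [-c ]
  [ A    0  ] [ lambda ] = [ b ]

Solving the linear system:
  x*      = (-0.0417, 0.3559, -0.0769)
  lambda* = (-0.5619)
  f(x*)   = -0.4922

x* = (-0.0417, 0.3559, -0.0769), lambda* = (-0.5619)


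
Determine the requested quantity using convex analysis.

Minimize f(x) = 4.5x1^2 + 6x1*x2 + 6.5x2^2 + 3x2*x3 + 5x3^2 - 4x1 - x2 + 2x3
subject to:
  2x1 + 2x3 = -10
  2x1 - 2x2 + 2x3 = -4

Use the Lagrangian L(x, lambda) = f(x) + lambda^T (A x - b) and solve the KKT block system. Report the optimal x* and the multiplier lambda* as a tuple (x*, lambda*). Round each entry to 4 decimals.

Form the Lagrangian:
  L(x, lambda) = (1/2) x^T Q x + c^T x + lambda^T (A x - b)
Stationarity (grad_x L = 0): Q x + c + A^T lambda = 0.
Primal feasibility: A x = b.

This gives the KKT block system:
  [ Q   A^T ] [ x     ]   [-c ]
  [ A    0  ] [ lambda ] = [ b ]

Solving the linear system:
  x*      = (-1.8421, -3, -3.1579)
  lambda* = (49.5526, -30.2632)
  f(x*)   = 189.2632

x* = (-1.8421, -3, -3.1579), lambda* = (49.5526, -30.2632)


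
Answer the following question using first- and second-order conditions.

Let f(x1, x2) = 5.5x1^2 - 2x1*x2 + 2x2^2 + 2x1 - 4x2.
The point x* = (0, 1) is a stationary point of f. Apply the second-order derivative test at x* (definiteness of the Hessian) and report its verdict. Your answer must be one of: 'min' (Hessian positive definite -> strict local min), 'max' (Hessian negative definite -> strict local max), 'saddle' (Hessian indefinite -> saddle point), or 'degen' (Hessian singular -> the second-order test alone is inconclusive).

Compute the Hessian H = grad^2 f:
  H = [[11, -2], [-2, 4]]
Verify stationarity: grad f(x*) = H x* + g = (0, 0).
Eigenvalues of H: 3.4689, 11.5311.
Both eigenvalues > 0, so H is positive definite -> x* is a strict local min.

min


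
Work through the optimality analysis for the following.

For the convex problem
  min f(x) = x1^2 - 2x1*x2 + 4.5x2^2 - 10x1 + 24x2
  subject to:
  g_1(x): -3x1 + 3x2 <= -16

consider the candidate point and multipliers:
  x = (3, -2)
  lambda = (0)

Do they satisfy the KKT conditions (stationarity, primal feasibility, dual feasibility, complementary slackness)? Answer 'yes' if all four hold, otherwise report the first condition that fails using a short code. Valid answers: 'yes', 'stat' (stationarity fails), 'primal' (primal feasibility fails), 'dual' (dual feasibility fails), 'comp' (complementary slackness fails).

Gradient of f: grad f(x) = Q x + c = (0, 0)
Constraint values g_i(x) = a_i^T x - b_i:
  g_1((3, -2)) = 1
Stationarity residual: grad f(x) + sum_i lambda_i a_i = (0, 0)
  -> stationarity OK
Primal feasibility (all g_i <= 0): FAILS
Dual feasibility (all lambda_i >= 0): OK
Complementary slackness (lambda_i * g_i(x) = 0 for all i): OK

Verdict: the first failing condition is primal_feasibility -> primal.

primal


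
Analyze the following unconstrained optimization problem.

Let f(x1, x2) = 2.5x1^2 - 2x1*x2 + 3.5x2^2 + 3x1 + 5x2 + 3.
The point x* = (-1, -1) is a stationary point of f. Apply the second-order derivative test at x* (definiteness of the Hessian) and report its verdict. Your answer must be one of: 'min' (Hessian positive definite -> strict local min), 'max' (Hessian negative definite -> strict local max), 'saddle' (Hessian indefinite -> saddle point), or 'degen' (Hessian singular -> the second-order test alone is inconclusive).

Compute the Hessian H = grad^2 f:
  H = [[5, -2], [-2, 7]]
Verify stationarity: grad f(x*) = H x* + g = (0, 0).
Eigenvalues of H: 3.7639, 8.2361.
Both eigenvalues > 0, so H is positive definite -> x* is a strict local min.

min


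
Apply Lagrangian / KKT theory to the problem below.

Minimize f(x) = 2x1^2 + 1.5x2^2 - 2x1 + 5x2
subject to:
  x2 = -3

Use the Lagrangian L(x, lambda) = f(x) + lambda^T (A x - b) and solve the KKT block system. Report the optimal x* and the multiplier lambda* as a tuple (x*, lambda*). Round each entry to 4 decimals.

Form the Lagrangian:
  L(x, lambda) = (1/2) x^T Q x + c^T x + lambda^T (A x - b)
Stationarity (grad_x L = 0): Q x + c + A^T lambda = 0.
Primal feasibility: A x = b.

This gives the KKT block system:
  [ Q   A^T ] [ x     ]   [-c ]
  [ A    0  ] [ lambda ] = [ b ]

Solving the linear system:
  x*      = (0.5, -3)
  lambda* = (4)
  f(x*)   = -2

x* = (0.5, -3), lambda* = (4)


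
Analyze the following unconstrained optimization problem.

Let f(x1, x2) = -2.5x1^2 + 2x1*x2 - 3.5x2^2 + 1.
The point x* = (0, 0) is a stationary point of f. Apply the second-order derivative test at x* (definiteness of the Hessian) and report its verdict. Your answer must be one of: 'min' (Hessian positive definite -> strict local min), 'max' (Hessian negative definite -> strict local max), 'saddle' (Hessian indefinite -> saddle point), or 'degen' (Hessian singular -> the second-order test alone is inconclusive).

Compute the Hessian H = grad^2 f:
  H = [[-5, 2], [2, -7]]
Verify stationarity: grad f(x*) = H x* + g = (0, 0).
Eigenvalues of H: -8.2361, -3.7639.
Both eigenvalues < 0, so H is negative definite -> x* is a strict local max.

max


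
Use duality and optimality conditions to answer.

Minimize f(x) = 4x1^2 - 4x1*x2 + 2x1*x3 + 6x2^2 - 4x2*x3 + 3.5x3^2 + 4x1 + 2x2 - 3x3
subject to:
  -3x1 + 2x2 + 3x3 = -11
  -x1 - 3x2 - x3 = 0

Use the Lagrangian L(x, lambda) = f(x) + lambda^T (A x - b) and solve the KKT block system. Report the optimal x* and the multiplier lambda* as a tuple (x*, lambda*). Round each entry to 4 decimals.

Form the Lagrangian:
  L(x, lambda) = (1/2) x^T Q x + c^T x + lambda^T (A x - b)
Stationarity (grad_x L = 0): Q x + c + A^T lambda = 0.
Primal feasibility: A x = b.

This gives the KKT block system:
  [ Q   A^T ] [ x     ]   [-c ]
  [ A    0  ] [ lambda ] = [ b ]

Solving the linear system:
  x*      = (1.9339, -0.0862, -1.6753)
  lambda* = (4.4967, 2.975)
  f(x*)   = 31.0262

x* = (1.9339, -0.0862, -1.6753), lambda* = (4.4967, 2.975)


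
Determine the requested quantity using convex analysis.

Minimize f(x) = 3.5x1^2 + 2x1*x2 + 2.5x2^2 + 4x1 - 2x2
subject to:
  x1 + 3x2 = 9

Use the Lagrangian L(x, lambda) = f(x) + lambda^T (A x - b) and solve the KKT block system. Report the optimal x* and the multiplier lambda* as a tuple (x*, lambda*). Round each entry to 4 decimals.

Form the Lagrangian:
  L(x, lambda) = (1/2) x^T Q x + c^T x + lambda^T (A x - b)
Stationarity (grad_x L = 0): Q x + c + A^T lambda = 0.
Primal feasibility: A x = b.

This gives the KKT block system:
  [ Q   A^T ] [ x     ]   [-c ]
  [ A    0  ] [ lambda ] = [ b ]

Solving the linear system:
  x*      = (-0.9107, 3.3036)
  lambda* = (-4.2321)
  f(x*)   = 13.9196

x* = (-0.9107, 3.3036), lambda* = (-4.2321)


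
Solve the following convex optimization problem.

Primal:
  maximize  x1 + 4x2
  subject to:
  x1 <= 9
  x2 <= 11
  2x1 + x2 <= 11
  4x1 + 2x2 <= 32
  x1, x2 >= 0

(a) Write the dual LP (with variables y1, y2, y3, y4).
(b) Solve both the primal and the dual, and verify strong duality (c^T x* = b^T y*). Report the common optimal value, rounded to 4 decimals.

The standard primal-dual pair for 'max c^T x s.t. A x <= b, x >= 0' is:
  Dual:  min b^T y  s.t.  A^T y >= c,  y >= 0.

So the dual LP is:
  minimize  9y1 + 11y2 + 11y3 + 32y4
  subject to:
    y1 + 2y3 + 4y4 >= 1
    y2 + y3 + 2y4 >= 4
    y1, y2, y3, y4 >= 0

Solving the primal: x* = (0, 11).
  primal value c^T x* = 44.
Solving the dual: y* = (0, 3.5, 0.5, 0).
  dual value b^T y* = 44.
Strong duality: c^T x* = b^T y*. Confirmed.

44


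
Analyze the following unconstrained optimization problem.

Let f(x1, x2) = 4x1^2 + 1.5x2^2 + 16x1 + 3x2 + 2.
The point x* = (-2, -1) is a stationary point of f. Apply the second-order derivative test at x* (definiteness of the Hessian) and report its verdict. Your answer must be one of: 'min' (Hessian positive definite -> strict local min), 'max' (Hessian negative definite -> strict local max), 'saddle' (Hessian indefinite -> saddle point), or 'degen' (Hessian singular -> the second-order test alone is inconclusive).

Compute the Hessian H = grad^2 f:
  H = [[8, 0], [0, 3]]
Verify stationarity: grad f(x*) = H x* + g = (0, 0).
Eigenvalues of H: 3, 8.
Both eigenvalues > 0, so H is positive definite -> x* is a strict local min.

min


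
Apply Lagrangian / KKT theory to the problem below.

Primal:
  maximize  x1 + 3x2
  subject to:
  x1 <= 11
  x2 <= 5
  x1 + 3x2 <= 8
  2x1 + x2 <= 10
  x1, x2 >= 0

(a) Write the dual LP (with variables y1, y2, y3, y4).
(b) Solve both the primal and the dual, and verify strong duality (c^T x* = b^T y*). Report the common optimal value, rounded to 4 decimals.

The standard primal-dual pair for 'max c^T x s.t. A x <= b, x >= 0' is:
  Dual:  min b^T y  s.t.  A^T y >= c,  y >= 0.

So the dual LP is:
  minimize  11y1 + 5y2 + 8y3 + 10y4
  subject to:
    y1 + y3 + 2y4 >= 1
    y2 + 3y3 + y4 >= 3
    y1, y2, y3, y4 >= 0

Solving the primal: x* = (4.4, 1.2).
  primal value c^T x* = 8.
Solving the dual: y* = (0, 0, 1, 0).
  dual value b^T y* = 8.
Strong duality: c^T x* = b^T y*. Confirmed.

8


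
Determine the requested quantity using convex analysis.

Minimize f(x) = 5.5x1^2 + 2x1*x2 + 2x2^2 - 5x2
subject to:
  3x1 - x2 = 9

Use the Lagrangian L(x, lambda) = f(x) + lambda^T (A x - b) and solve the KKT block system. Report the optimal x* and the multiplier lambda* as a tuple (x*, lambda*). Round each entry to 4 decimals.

Form the Lagrangian:
  L(x, lambda) = (1/2) x^T Q x + c^T x + lambda^T (A x - b)
Stationarity (grad_x L = 0): Q x + c + A^T lambda = 0.
Primal feasibility: A x = b.

This gives the KKT block system:
  [ Q   A^T ] [ x     ]   [-c ]
  [ A    0  ] [ lambda ] = [ b ]

Solving the linear system:
  x*      = (2.3898, -1.8305)
  lambda* = (-7.5424)
  f(x*)   = 38.5169

x* = (2.3898, -1.8305), lambda* = (-7.5424)


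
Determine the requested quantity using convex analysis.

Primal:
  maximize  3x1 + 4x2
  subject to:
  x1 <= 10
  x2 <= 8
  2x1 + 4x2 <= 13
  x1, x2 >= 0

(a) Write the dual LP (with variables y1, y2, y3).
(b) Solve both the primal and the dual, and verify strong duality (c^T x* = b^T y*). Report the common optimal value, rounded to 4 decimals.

The standard primal-dual pair for 'max c^T x s.t. A x <= b, x >= 0' is:
  Dual:  min b^T y  s.t.  A^T y >= c,  y >= 0.

So the dual LP is:
  minimize  10y1 + 8y2 + 13y3
  subject to:
    y1 + 2y3 >= 3
    y2 + 4y3 >= 4
    y1, y2, y3 >= 0

Solving the primal: x* = (6.5, 0).
  primal value c^T x* = 19.5.
Solving the dual: y* = (0, 0, 1.5).
  dual value b^T y* = 19.5.
Strong duality: c^T x* = b^T y*. Confirmed.

19.5


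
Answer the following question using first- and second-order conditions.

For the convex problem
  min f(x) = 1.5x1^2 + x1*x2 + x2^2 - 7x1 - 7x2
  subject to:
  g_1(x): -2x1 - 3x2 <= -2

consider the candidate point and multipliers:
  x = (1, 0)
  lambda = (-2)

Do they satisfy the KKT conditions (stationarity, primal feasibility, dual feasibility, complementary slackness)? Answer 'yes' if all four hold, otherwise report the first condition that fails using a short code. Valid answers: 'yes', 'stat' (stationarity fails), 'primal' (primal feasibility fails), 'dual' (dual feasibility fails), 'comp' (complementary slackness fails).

Gradient of f: grad f(x) = Q x + c = (-4, -6)
Constraint values g_i(x) = a_i^T x - b_i:
  g_1((1, 0)) = 0
Stationarity residual: grad f(x) + sum_i lambda_i a_i = (0, 0)
  -> stationarity OK
Primal feasibility (all g_i <= 0): OK
Dual feasibility (all lambda_i >= 0): FAILS
Complementary slackness (lambda_i * g_i(x) = 0 for all i): OK

Verdict: the first failing condition is dual_feasibility -> dual.

dual


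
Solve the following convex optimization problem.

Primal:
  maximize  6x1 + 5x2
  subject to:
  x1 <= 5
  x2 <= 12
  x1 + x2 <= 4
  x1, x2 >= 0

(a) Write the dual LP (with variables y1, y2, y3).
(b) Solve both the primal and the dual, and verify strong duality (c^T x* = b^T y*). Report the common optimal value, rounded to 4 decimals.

The standard primal-dual pair for 'max c^T x s.t. A x <= b, x >= 0' is:
  Dual:  min b^T y  s.t.  A^T y >= c,  y >= 0.

So the dual LP is:
  minimize  5y1 + 12y2 + 4y3
  subject to:
    y1 + y3 >= 6
    y2 + y3 >= 5
    y1, y2, y3 >= 0

Solving the primal: x* = (4, 0).
  primal value c^T x* = 24.
Solving the dual: y* = (0, 0, 6).
  dual value b^T y* = 24.
Strong duality: c^T x* = b^T y*. Confirmed.

24


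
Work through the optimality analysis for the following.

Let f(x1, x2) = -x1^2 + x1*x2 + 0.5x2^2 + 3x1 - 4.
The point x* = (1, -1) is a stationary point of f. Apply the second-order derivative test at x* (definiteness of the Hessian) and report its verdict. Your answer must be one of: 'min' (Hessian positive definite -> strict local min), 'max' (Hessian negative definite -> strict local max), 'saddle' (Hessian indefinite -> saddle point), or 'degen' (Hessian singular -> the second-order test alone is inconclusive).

Compute the Hessian H = grad^2 f:
  H = [[-2, 1], [1, 1]]
Verify stationarity: grad f(x*) = H x* + g = (0, 0).
Eigenvalues of H: -2.3028, 1.3028.
Eigenvalues have mixed signs, so H is indefinite -> x* is a saddle point.

saddle


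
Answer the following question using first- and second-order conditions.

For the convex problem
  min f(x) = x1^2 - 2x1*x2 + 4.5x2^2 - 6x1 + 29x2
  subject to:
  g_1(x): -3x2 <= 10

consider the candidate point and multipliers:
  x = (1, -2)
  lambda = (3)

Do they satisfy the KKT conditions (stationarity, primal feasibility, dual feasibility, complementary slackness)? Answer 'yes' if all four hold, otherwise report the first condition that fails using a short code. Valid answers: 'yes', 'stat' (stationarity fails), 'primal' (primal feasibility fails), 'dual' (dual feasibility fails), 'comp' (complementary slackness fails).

Gradient of f: grad f(x) = Q x + c = (0, 9)
Constraint values g_i(x) = a_i^T x - b_i:
  g_1((1, -2)) = -4
Stationarity residual: grad f(x) + sum_i lambda_i a_i = (0, 0)
  -> stationarity OK
Primal feasibility (all g_i <= 0): OK
Dual feasibility (all lambda_i >= 0): OK
Complementary slackness (lambda_i * g_i(x) = 0 for all i): FAILS

Verdict: the first failing condition is complementary_slackness -> comp.

comp


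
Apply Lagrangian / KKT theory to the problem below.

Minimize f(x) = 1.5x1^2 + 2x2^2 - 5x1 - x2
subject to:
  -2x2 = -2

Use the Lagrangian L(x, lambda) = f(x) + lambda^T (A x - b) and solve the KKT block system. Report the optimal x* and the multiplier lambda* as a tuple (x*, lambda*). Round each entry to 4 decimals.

Form the Lagrangian:
  L(x, lambda) = (1/2) x^T Q x + c^T x + lambda^T (A x - b)
Stationarity (grad_x L = 0): Q x + c + A^T lambda = 0.
Primal feasibility: A x = b.

This gives the KKT block system:
  [ Q   A^T ] [ x     ]   [-c ]
  [ A    0  ] [ lambda ] = [ b ]

Solving the linear system:
  x*      = (1.6667, 1)
  lambda* = (1.5)
  f(x*)   = -3.1667

x* = (1.6667, 1), lambda* = (1.5)


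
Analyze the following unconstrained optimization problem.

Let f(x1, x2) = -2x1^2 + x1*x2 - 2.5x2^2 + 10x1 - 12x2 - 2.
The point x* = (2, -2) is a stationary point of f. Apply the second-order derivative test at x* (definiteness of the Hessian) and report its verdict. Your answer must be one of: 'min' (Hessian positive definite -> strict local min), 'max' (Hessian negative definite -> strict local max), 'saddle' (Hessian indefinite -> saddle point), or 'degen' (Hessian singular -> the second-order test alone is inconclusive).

Compute the Hessian H = grad^2 f:
  H = [[-4, 1], [1, -5]]
Verify stationarity: grad f(x*) = H x* + g = (0, 0).
Eigenvalues of H: -5.618, -3.382.
Both eigenvalues < 0, so H is negative definite -> x* is a strict local max.

max


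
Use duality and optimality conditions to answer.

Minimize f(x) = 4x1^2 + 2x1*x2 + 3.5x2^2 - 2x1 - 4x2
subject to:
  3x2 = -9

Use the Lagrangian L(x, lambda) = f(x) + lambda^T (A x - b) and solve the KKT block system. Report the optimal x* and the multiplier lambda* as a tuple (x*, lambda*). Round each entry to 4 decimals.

Form the Lagrangian:
  L(x, lambda) = (1/2) x^T Q x + c^T x + lambda^T (A x - b)
Stationarity (grad_x L = 0): Q x + c + A^T lambda = 0.
Primal feasibility: A x = b.

This gives the KKT block system:
  [ Q   A^T ] [ x     ]   [-c ]
  [ A    0  ] [ lambda ] = [ b ]

Solving the linear system:
  x*      = (1, -3)
  lambda* = (7.6667)
  f(x*)   = 39.5

x* = (1, -3), lambda* = (7.6667)


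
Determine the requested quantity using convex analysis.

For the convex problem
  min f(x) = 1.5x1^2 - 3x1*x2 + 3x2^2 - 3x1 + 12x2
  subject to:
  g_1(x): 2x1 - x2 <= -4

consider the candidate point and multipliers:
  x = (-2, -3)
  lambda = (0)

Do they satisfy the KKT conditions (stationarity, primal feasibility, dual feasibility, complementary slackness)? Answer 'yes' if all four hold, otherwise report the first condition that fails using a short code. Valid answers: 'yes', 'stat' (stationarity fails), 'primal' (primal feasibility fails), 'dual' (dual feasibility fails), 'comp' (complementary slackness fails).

Gradient of f: grad f(x) = Q x + c = (0, 0)
Constraint values g_i(x) = a_i^T x - b_i:
  g_1((-2, -3)) = 3
Stationarity residual: grad f(x) + sum_i lambda_i a_i = (0, 0)
  -> stationarity OK
Primal feasibility (all g_i <= 0): FAILS
Dual feasibility (all lambda_i >= 0): OK
Complementary slackness (lambda_i * g_i(x) = 0 for all i): OK

Verdict: the first failing condition is primal_feasibility -> primal.

primal


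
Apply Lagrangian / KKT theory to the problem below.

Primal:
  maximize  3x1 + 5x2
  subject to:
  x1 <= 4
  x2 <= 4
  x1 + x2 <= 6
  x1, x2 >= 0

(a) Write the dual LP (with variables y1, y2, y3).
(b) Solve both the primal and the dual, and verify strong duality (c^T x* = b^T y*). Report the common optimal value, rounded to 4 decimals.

The standard primal-dual pair for 'max c^T x s.t. A x <= b, x >= 0' is:
  Dual:  min b^T y  s.t.  A^T y >= c,  y >= 0.

So the dual LP is:
  minimize  4y1 + 4y2 + 6y3
  subject to:
    y1 + y3 >= 3
    y2 + y3 >= 5
    y1, y2, y3 >= 0

Solving the primal: x* = (2, 4).
  primal value c^T x* = 26.
Solving the dual: y* = (0, 2, 3).
  dual value b^T y* = 26.
Strong duality: c^T x* = b^T y*. Confirmed.

26


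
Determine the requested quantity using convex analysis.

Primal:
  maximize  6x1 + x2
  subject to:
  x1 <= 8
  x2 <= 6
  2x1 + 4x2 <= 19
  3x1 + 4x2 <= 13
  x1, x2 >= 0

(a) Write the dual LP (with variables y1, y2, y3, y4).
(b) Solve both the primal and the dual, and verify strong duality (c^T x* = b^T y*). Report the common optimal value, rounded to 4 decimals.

The standard primal-dual pair for 'max c^T x s.t. A x <= b, x >= 0' is:
  Dual:  min b^T y  s.t.  A^T y >= c,  y >= 0.

So the dual LP is:
  minimize  8y1 + 6y2 + 19y3 + 13y4
  subject to:
    y1 + 2y3 + 3y4 >= 6
    y2 + 4y3 + 4y4 >= 1
    y1, y2, y3, y4 >= 0

Solving the primal: x* = (4.3333, 0).
  primal value c^T x* = 26.
Solving the dual: y* = (0, 0, 0, 2).
  dual value b^T y* = 26.
Strong duality: c^T x* = b^T y*. Confirmed.

26


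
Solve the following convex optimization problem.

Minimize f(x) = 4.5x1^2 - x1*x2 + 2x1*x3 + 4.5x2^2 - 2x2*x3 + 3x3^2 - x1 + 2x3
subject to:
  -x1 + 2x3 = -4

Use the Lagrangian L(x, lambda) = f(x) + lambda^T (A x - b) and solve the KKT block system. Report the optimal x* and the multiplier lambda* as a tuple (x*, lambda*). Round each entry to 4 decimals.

Form the Lagrangian:
  L(x, lambda) = (1/2) x^T Q x + c^T x + lambda^T (A x - b)
Stationarity (grad_x L = 0): Q x + c + A^T lambda = 0.
Primal feasibility: A x = b.

This gives the KKT block system:
  [ Q   A^T ] [ x     ]   [-c ]
  [ A    0  ] [ lambda ] = [ b ]

Solving the linear system:
  x*      = (0.7558, -0.2765, -1.6221)
  lambda* = (2.8341)
  f(x*)   = 3.6682

x* = (0.7558, -0.2765, -1.6221), lambda* = (2.8341)


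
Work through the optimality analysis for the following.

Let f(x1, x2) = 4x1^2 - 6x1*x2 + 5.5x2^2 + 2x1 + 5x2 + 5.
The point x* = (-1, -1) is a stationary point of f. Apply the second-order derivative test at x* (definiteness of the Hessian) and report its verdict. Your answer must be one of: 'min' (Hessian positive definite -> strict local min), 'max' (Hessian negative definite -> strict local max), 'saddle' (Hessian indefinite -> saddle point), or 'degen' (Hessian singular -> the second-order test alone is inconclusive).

Compute the Hessian H = grad^2 f:
  H = [[8, -6], [-6, 11]]
Verify stationarity: grad f(x*) = H x* + g = (0, 0).
Eigenvalues of H: 3.3153, 15.6847.
Both eigenvalues > 0, so H is positive definite -> x* is a strict local min.

min


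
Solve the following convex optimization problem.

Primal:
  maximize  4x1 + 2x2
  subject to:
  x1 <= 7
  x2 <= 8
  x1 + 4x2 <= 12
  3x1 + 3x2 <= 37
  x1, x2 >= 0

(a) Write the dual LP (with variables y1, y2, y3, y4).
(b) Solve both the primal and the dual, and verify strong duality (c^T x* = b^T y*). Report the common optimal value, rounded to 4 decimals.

The standard primal-dual pair for 'max c^T x s.t. A x <= b, x >= 0' is:
  Dual:  min b^T y  s.t.  A^T y >= c,  y >= 0.

So the dual LP is:
  minimize  7y1 + 8y2 + 12y3 + 37y4
  subject to:
    y1 + y3 + 3y4 >= 4
    y2 + 4y3 + 3y4 >= 2
    y1, y2, y3, y4 >= 0

Solving the primal: x* = (7, 1.25).
  primal value c^T x* = 30.5.
Solving the dual: y* = (3.5, 0, 0.5, 0).
  dual value b^T y* = 30.5.
Strong duality: c^T x* = b^T y*. Confirmed.

30.5


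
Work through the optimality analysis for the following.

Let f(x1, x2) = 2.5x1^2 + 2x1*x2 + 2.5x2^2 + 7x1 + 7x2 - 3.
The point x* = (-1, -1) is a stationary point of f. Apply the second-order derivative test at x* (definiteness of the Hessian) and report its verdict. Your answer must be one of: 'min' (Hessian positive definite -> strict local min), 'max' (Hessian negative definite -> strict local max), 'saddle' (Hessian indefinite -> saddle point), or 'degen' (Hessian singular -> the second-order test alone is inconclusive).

Compute the Hessian H = grad^2 f:
  H = [[5, 2], [2, 5]]
Verify stationarity: grad f(x*) = H x* + g = (0, 0).
Eigenvalues of H: 3, 7.
Both eigenvalues > 0, so H is positive definite -> x* is a strict local min.

min


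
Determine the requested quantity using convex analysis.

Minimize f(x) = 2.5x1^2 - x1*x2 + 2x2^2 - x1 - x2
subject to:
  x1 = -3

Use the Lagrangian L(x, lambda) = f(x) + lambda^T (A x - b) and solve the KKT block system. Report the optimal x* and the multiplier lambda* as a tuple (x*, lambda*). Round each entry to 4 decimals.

Form the Lagrangian:
  L(x, lambda) = (1/2) x^T Q x + c^T x + lambda^T (A x - b)
Stationarity (grad_x L = 0): Q x + c + A^T lambda = 0.
Primal feasibility: A x = b.

This gives the KKT block system:
  [ Q   A^T ] [ x     ]   [-c ]
  [ A    0  ] [ lambda ] = [ b ]

Solving the linear system:
  x*      = (-3, -0.5)
  lambda* = (15.5)
  f(x*)   = 25

x* = (-3, -0.5), lambda* = (15.5)


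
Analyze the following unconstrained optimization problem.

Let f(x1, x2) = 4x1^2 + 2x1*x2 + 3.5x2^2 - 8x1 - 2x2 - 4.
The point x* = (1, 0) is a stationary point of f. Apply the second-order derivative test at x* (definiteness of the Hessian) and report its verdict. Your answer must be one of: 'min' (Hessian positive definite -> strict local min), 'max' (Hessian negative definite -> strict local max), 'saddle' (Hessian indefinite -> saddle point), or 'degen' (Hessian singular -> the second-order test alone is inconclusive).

Compute the Hessian H = grad^2 f:
  H = [[8, 2], [2, 7]]
Verify stationarity: grad f(x*) = H x* + g = (0, 0).
Eigenvalues of H: 5.4384, 9.5616.
Both eigenvalues > 0, so H is positive definite -> x* is a strict local min.

min


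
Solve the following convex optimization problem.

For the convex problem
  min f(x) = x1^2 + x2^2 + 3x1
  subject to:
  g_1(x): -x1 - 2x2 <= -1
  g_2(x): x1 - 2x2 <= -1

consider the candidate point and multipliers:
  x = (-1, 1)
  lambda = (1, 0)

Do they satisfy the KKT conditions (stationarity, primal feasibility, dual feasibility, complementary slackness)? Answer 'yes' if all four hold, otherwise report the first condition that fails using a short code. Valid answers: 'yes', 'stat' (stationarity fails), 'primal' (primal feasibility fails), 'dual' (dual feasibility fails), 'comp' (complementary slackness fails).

Gradient of f: grad f(x) = Q x + c = (1, 2)
Constraint values g_i(x) = a_i^T x - b_i:
  g_1((-1, 1)) = 0
  g_2((-1, 1)) = -2
Stationarity residual: grad f(x) + sum_i lambda_i a_i = (0, 0)
  -> stationarity OK
Primal feasibility (all g_i <= 0): OK
Dual feasibility (all lambda_i >= 0): OK
Complementary slackness (lambda_i * g_i(x) = 0 for all i): OK

Verdict: yes, KKT holds.

yes


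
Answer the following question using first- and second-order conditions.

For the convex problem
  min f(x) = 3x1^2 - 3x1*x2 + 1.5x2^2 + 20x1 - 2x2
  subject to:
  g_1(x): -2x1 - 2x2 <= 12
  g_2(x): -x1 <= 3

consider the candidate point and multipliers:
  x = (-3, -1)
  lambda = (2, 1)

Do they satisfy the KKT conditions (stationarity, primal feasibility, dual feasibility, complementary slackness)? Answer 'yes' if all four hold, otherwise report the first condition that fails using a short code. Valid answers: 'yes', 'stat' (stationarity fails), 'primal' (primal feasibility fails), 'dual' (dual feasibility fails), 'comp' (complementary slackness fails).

Gradient of f: grad f(x) = Q x + c = (5, 4)
Constraint values g_i(x) = a_i^T x - b_i:
  g_1((-3, -1)) = -4
  g_2((-3, -1)) = 0
Stationarity residual: grad f(x) + sum_i lambda_i a_i = (0, 0)
  -> stationarity OK
Primal feasibility (all g_i <= 0): OK
Dual feasibility (all lambda_i >= 0): OK
Complementary slackness (lambda_i * g_i(x) = 0 for all i): FAILS

Verdict: the first failing condition is complementary_slackness -> comp.

comp


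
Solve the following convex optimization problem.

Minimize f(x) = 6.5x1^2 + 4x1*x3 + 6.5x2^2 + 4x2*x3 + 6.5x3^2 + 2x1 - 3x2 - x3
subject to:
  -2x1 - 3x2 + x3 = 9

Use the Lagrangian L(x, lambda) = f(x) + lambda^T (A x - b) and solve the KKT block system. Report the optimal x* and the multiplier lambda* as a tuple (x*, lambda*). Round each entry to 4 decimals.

Form the Lagrangian:
  L(x, lambda) = (1/2) x^T Q x + c^T x + lambda^T (A x - b)
Stationarity (grad_x L = 0): Q x + c + A^T lambda = 0.
Primal feasibility: A x = b.

This gives the KKT block system:
  [ Q   A^T ] [ x     ]   [-c ]
  [ A    0  ] [ lambda ] = [ b ]

Solving the linear system:
  x*      = (-1.478, -1.5334, 1.4436)
  lambda* = (-5.7202)
  f(x*)   = 25.8413

x* = (-1.478, -1.5334, 1.4436), lambda* = (-5.7202)


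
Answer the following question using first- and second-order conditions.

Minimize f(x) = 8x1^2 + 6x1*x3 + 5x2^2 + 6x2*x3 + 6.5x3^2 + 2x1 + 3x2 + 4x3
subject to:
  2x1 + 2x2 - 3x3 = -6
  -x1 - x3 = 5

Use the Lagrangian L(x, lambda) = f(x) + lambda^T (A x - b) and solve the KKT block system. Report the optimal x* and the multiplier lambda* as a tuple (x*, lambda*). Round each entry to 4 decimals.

Form the Lagrangian:
  L(x, lambda) = (1/2) x^T Q x + c^T x + lambda^T (A x - b)
Stationarity (grad_x L = 0): Q x + c + A^T lambda = 0.
Primal feasibility: A x = b.

This gives the KKT block system:
  [ Q   A^T ] [ x     ]   [-c ]
  [ A    0  ] [ lambda ] = [ b ]

Solving the linear system:
  x*      = (-3.8904, -0.774, -1.1096)
  lambda* = (5.6986, -55.5068)
  f(x*)   = 148.5925

x* = (-3.8904, -0.774, -1.1096), lambda* = (5.6986, -55.5068)


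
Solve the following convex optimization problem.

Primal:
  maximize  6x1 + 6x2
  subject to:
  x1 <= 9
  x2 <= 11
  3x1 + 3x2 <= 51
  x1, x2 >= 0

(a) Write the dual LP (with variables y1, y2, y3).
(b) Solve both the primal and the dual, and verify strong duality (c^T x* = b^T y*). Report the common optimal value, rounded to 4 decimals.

The standard primal-dual pair for 'max c^T x s.t. A x <= b, x >= 0' is:
  Dual:  min b^T y  s.t.  A^T y >= c,  y >= 0.

So the dual LP is:
  minimize  9y1 + 11y2 + 51y3
  subject to:
    y1 + 3y3 >= 6
    y2 + 3y3 >= 6
    y1, y2, y3 >= 0

Solving the primal: x* = (6, 11).
  primal value c^T x* = 102.
Solving the dual: y* = (0, 0, 2).
  dual value b^T y* = 102.
Strong duality: c^T x* = b^T y*. Confirmed.

102


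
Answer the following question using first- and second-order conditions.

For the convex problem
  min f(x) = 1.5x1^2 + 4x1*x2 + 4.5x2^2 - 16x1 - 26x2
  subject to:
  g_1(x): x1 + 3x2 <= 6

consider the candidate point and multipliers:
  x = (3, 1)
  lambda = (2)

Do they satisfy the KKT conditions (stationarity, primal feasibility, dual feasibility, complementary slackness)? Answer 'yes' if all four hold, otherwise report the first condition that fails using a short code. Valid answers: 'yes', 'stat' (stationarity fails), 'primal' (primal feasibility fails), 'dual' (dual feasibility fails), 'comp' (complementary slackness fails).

Gradient of f: grad f(x) = Q x + c = (-3, -5)
Constraint values g_i(x) = a_i^T x - b_i:
  g_1((3, 1)) = 0
Stationarity residual: grad f(x) + sum_i lambda_i a_i = (-1, 1)
  -> stationarity FAILS
Primal feasibility (all g_i <= 0): OK
Dual feasibility (all lambda_i >= 0): OK
Complementary slackness (lambda_i * g_i(x) = 0 for all i): OK

Verdict: the first failing condition is stationarity -> stat.

stat


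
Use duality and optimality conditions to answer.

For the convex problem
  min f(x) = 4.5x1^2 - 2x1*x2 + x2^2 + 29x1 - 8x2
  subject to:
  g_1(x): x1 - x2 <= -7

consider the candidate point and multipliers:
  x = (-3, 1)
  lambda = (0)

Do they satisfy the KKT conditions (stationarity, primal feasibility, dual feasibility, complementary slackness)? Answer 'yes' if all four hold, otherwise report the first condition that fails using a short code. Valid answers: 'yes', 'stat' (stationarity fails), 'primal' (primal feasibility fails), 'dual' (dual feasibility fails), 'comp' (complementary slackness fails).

Gradient of f: grad f(x) = Q x + c = (0, 0)
Constraint values g_i(x) = a_i^T x - b_i:
  g_1((-3, 1)) = 3
Stationarity residual: grad f(x) + sum_i lambda_i a_i = (0, 0)
  -> stationarity OK
Primal feasibility (all g_i <= 0): FAILS
Dual feasibility (all lambda_i >= 0): OK
Complementary slackness (lambda_i * g_i(x) = 0 for all i): OK

Verdict: the first failing condition is primal_feasibility -> primal.

primal


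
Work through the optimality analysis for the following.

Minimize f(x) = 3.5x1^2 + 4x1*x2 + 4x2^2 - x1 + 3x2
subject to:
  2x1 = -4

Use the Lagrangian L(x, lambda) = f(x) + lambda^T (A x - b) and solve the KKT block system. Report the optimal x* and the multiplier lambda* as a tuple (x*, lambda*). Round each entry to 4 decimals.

Form the Lagrangian:
  L(x, lambda) = (1/2) x^T Q x + c^T x + lambda^T (A x - b)
Stationarity (grad_x L = 0): Q x + c + A^T lambda = 0.
Primal feasibility: A x = b.

This gives the KKT block system:
  [ Q   A^T ] [ x     ]   [-c ]
  [ A    0  ] [ lambda ] = [ b ]

Solving the linear system:
  x*      = (-2, 0.625)
  lambda* = (6.25)
  f(x*)   = 14.4375

x* = (-2, 0.625), lambda* = (6.25)


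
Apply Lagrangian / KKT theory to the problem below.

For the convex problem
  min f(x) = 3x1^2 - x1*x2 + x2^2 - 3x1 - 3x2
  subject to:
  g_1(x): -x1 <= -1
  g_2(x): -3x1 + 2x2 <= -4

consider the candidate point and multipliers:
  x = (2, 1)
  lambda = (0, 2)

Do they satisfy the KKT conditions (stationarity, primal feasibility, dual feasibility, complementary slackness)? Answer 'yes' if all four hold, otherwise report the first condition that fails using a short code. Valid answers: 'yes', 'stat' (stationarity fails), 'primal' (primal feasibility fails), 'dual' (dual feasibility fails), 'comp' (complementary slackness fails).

Gradient of f: grad f(x) = Q x + c = (8, -3)
Constraint values g_i(x) = a_i^T x - b_i:
  g_1((2, 1)) = -1
  g_2((2, 1)) = 0
Stationarity residual: grad f(x) + sum_i lambda_i a_i = (2, 1)
  -> stationarity FAILS
Primal feasibility (all g_i <= 0): OK
Dual feasibility (all lambda_i >= 0): OK
Complementary slackness (lambda_i * g_i(x) = 0 for all i): OK

Verdict: the first failing condition is stationarity -> stat.

stat


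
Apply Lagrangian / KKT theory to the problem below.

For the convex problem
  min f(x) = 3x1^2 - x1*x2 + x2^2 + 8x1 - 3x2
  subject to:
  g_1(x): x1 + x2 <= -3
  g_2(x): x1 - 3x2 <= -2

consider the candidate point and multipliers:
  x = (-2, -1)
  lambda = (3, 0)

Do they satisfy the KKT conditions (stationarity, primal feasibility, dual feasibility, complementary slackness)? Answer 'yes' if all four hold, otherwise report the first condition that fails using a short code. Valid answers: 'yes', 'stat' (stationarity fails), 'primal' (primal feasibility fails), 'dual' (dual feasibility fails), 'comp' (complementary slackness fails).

Gradient of f: grad f(x) = Q x + c = (-3, -3)
Constraint values g_i(x) = a_i^T x - b_i:
  g_1((-2, -1)) = 0
  g_2((-2, -1)) = 3
Stationarity residual: grad f(x) + sum_i lambda_i a_i = (0, 0)
  -> stationarity OK
Primal feasibility (all g_i <= 0): FAILS
Dual feasibility (all lambda_i >= 0): OK
Complementary slackness (lambda_i * g_i(x) = 0 for all i): OK

Verdict: the first failing condition is primal_feasibility -> primal.

primal
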